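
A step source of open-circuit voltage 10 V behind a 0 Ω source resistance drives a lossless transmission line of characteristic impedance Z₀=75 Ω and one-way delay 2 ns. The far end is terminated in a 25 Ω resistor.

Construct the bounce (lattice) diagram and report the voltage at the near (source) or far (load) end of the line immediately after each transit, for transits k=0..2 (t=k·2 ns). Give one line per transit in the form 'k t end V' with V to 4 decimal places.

0 0 source 10.0000
1 2 load 5.0000
2 4 source 10.0000

Γ_L=-0.500000, Γ_S=-1.000000; launch V₁=10·75/75=10.000000
k=0 src: V=10.0000
k=1 load: inc=10.000000, refl=10.000000·-0.500000=-5.0000; V=0.000000+10.000000+-5.000000=5.0000
k=2 src: inc=-5.000000, refl=-5.000000·-1.000000=5.0000; V=10.000000+-5.000000+5.000000=10.0000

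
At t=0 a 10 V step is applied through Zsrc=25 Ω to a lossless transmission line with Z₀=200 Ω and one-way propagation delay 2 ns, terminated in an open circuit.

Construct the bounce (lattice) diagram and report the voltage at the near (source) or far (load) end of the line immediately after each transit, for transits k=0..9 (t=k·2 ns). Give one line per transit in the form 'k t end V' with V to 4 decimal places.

0 0 source 8.8889
1 2 load 17.7778
2 4 source 10.8642
3 6 load 3.9506
4 8 source 9.3278
5 10 load 14.7051
6 12 source 10.5228
7 14 load 6.3405
8 16 source 9.5934
9 18 load 12.8463

Γ_L=1.000000, Γ_S=-0.777778; launch V₁=10·200/225=8.888889
k=0 src: V=8.8889
k=1 load: inc=8.888889, refl=8.888889·1.000000=8.8889; V=0.000000+8.888889+8.888889=17.7778
k=2 src: inc=8.888889, refl=8.888889·-0.777778=-6.9136; V=8.888889+8.888889+-6.913580=10.8642
k=3 load: inc=-6.913580, refl=-6.913580·1.000000=-6.9136; V=17.777778+-6.913580+-6.913580=3.9506
k=4 src: inc=-6.913580, refl=-6.913580·-0.777778=5.3772; V=10.864198+-6.913580+5.377229=9.3278
k=5 load: inc=5.377229, refl=5.377229·1.000000=5.3772; V=3.950617+5.377229+5.377229=14.7051
k=6 src: inc=5.377229, refl=5.377229·-0.777778=-4.1823; V=9.327846+5.377229+-4.182289=10.5228
k=7 load: inc=-4.182289, refl=-4.182289·1.000000=-4.1823; V=14.705075+-4.182289+-4.182289=6.3405
k=8 src: inc=-4.182289, refl=-4.182289·-0.777778=3.2529; V=10.522786+-4.182289+3.252892=9.5934
k=9 load: inc=3.252892, refl=3.252892·1.000000=3.2529; V=6.340497+3.252892+3.252892=12.8463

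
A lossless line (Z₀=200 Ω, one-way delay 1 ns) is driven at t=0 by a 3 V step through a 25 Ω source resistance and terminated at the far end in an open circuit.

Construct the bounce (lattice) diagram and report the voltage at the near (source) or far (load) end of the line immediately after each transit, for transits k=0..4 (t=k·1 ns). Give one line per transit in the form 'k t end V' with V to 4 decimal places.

Γ_L=1.000000, Γ_S=-0.777778; launch V₁=3·200/225=2.666667
k=0 src: V=2.6667
k=1 load: inc=2.666667, refl=2.666667·1.000000=2.6667; V=0.000000+2.666667+2.666667=5.3333
k=2 src: inc=2.666667, refl=2.666667·-0.777778=-2.0741; V=2.666667+2.666667+-2.074074=3.2593
k=3 load: inc=-2.074074, refl=-2.074074·1.000000=-2.0741; V=5.333333+-2.074074+-2.074074=1.1852
k=4 src: inc=-2.074074, refl=-2.074074·-0.777778=1.6132; V=3.259259+-2.074074+1.613169=2.7984

0 0 source 2.6667
1 1 load 5.3333
2 2 source 3.2593
3 3 load 1.1852
4 4 source 2.7984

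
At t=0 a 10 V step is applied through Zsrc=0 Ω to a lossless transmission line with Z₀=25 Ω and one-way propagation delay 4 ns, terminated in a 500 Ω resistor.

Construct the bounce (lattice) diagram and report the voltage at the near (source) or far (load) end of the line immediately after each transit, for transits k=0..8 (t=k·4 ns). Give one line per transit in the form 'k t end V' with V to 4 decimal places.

Γ_L=0.904762, Γ_S=-1.000000; launch V₁=10·25/25=10.000000
k=0 src: V=10.0000
k=1 load: inc=10.000000, refl=10.000000·0.904762=9.0476; V=0.000000+10.000000+9.047619=19.0476
k=2 src: inc=9.047619, refl=9.047619·-1.000000=-9.0476; V=10.000000+9.047619+-9.047619=10.0000
k=3 load: inc=-9.047619, refl=-9.047619·0.904762=-8.1859; V=19.047619+-9.047619+-8.185941=1.8141
k=4 src: inc=-8.185941, refl=-8.185941·-1.000000=8.1859; V=10.000000+-8.185941+8.185941=10.0000
k=5 load: inc=8.185941, refl=8.185941·0.904762=7.4063; V=1.814059+8.185941+7.406328=17.4063
k=6 src: inc=7.406328, refl=7.406328·-1.000000=-7.4063; V=10.000000+7.406328+-7.406328=10.0000
k=7 load: inc=-7.406328, refl=-7.406328·0.904762=-6.7010; V=17.406328+-7.406328+-6.700963=3.2990
k=8 src: inc=-6.700963, refl=-6.700963·-1.000000=6.7010; V=10.000000+-6.700963+6.700963=10.0000

0 0 source 10.0000
1 4 load 19.0476
2 8 source 10.0000
3 12 load 1.8141
4 16 source 10.0000
5 20 load 17.4063
6 24 source 10.0000
7 28 load 3.2990
8 32 source 10.0000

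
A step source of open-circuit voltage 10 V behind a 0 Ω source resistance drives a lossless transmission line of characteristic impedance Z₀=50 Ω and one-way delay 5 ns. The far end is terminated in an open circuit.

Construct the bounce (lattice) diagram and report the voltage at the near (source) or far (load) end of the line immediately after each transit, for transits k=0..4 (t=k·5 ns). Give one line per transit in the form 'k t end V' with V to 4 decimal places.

0 0 source 10.0000
1 5 load 20.0000
2 10 source 10.0000
3 15 load 0.0000
4 20 source 10.0000

Γ_L=1.000000, Γ_S=-1.000000; launch V₁=10·50/50=10.000000
k=0 src: V=10.0000
k=1 load: inc=10.000000, refl=10.000000·1.000000=10.0000; V=0.000000+10.000000+10.000000=20.0000
k=2 src: inc=10.000000, refl=10.000000·-1.000000=-10.0000; V=10.000000+10.000000+-10.000000=10.0000
k=3 load: inc=-10.000000, refl=-10.000000·1.000000=-10.0000; V=20.000000+-10.000000+-10.000000=0.0000
k=4 src: inc=-10.000000, refl=-10.000000·-1.000000=10.0000; V=10.000000+-10.000000+10.000000=10.0000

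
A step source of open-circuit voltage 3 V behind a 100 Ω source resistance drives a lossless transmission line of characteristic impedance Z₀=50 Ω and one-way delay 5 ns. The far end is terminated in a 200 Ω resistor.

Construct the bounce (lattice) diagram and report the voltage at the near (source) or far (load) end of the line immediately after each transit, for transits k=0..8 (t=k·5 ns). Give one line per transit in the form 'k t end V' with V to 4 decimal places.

0 0 source 1.0000
1 5 load 1.6000
2 10 source 1.8000
3 15 load 1.9200
4 20 source 1.9600
5 25 load 1.9840
6 30 source 1.9920
7 35 load 1.9968
8 40 source 1.9984

Γ_L=0.600000, Γ_S=0.333333; launch V₁=3·50/150=1.000000
k=0 src: V=1.0000
k=1 load: inc=1.000000, refl=1.000000·0.600000=0.6000; V=0.000000+1.000000+0.600000=1.6000
k=2 src: inc=0.600000, refl=0.600000·0.333333=0.2000; V=1.000000+0.600000+0.200000=1.8000
k=3 load: inc=0.200000, refl=0.200000·0.600000=0.1200; V=1.600000+0.200000+0.120000=1.9200
k=4 src: inc=0.120000, refl=0.120000·0.333333=0.0400; V=1.800000+0.120000+0.040000=1.9600
k=5 load: inc=0.040000, refl=0.040000·0.600000=0.0240; V=1.920000+0.040000+0.024000=1.9840
k=6 src: inc=0.024000, refl=0.024000·0.333333=0.0080; V=1.960000+0.024000+0.008000=1.9920
k=7 load: inc=0.008000, refl=0.008000·0.600000=0.0048; V=1.984000+0.008000+0.004800=1.9968
k=8 src: inc=0.004800, refl=0.004800·0.333333=0.0016; V=1.992000+0.004800+0.001600=1.9984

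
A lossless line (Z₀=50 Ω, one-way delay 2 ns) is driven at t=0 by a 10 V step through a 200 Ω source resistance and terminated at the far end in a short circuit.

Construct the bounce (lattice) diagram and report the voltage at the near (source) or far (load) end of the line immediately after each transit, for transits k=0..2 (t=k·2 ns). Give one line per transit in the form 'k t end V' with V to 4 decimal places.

0 0 source 2.0000
1 2 load 0.0000
2 4 source -1.2000

Γ_L=-1.000000, Γ_S=0.600000; launch V₁=10·50/250=2.000000
k=0 src: V=2.0000
k=1 load: inc=2.000000, refl=2.000000·-1.000000=-2.0000; V=0.000000+2.000000+-2.000000=0.0000
k=2 src: inc=-2.000000, refl=-2.000000·0.600000=-1.2000; V=2.000000+-2.000000+-1.200000=-1.2000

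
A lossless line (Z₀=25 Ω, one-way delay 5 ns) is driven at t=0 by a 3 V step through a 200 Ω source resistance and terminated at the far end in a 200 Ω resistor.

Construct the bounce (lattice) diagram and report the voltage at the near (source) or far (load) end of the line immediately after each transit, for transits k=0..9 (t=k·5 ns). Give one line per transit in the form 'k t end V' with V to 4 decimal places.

Γ_L=0.777778, Γ_S=0.777778; launch V₁=3·25/225=0.333333
k=0 src: V=0.3333
k=1 load: inc=0.333333, refl=0.333333·0.777778=0.2593; V=0.000000+0.333333+0.259259=0.5926
k=2 src: inc=0.259259, refl=0.259259·0.777778=0.2016; V=0.333333+0.259259+0.201646=0.7942
k=3 load: inc=0.201646, refl=0.201646·0.777778=0.1568; V=0.592593+0.201646+0.156836=0.9511
k=4 src: inc=0.156836, refl=0.156836·0.777778=0.1220; V=0.794239+0.156836+0.121983=1.0731
k=5 load: inc=0.121983, refl=0.121983·0.777778=0.0949; V=0.951075+0.121983+0.094876=1.1679
k=6 src: inc=0.094876, refl=0.094876·0.777778=0.0738; V=1.073058+0.094876+0.073792=1.2417
k=7 load: inc=0.073792, refl=0.073792·0.777778=0.0574; V=1.167934+0.073792+0.057394=1.2991
k=8 src: inc=0.057394, refl=0.057394·0.777778=0.0446; V=1.241726+0.057394+0.044640=1.3438
k=9 load: inc=0.044640, refl=0.044640·0.777778=0.0347; V=1.299121+0.044640+0.034720=1.3785

0 0 source 0.3333
1 5 load 0.5926
2 10 source 0.7942
3 15 load 0.9511
4 20 source 1.0731
5 25 load 1.1679
6 30 source 1.2417
7 35 load 1.2991
8 40 source 1.3438
9 45 load 1.3785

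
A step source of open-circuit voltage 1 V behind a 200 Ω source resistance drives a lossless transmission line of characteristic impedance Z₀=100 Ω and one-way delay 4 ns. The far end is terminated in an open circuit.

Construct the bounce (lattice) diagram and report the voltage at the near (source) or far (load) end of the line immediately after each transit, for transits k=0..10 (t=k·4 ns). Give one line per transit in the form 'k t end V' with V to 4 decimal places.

Γ_L=1.000000, Γ_S=0.333333; launch V₁=1·100/300=0.333333
k=0 src: V=0.3333
k=1 load: inc=0.333333, refl=0.333333·1.000000=0.3333; V=0.000000+0.333333+0.333333=0.6667
k=2 src: inc=0.333333, refl=0.333333·0.333333=0.1111; V=0.333333+0.333333+0.111111=0.7778
k=3 load: inc=0.111111, refl=0.111111·1.000000=0.1111; V=0.666667+0.111111+0.111111=0.8889
k=4 src: inc=0.111111, refl=0.111111·0.333333=0.0370; V=0.777778+0.111111+0.037037=0.9259
k=5 load: inc=0.037037, refl=0.037037·1.000000=0.0370; V=0.888889+0.037037+0.037037=0.9630
k=6 src: inc=0.037037, refl=0.037037·0.333333=0.0123; V=0.925926+0.037037+0.012346=0.9753
k=7 load: inc=0.012346, refl=0.012346·1.000000=0.0123; V=0.962963+0.012346+0.012346=0.9877
k=8 src: inc=0.012346, refl=0.012346·0.333333=0.0041; V=0.975309+0.012346+0.004115=0.9918
k=9 load: inc=0.004115, refl=0.004115·1.000000=0.0041; V=0.987654+0.004115+0.004115=0.9959
k=10 src: inc=0.004115, refl=0.004115·0.333333=0.0014; V=0.991770+0.004115+0.001372=0.9973

0 0 source 0.3333
1 4 load 0.6667
2 8 source 0.7778
3 12 load 0.8889
4 16 source 0.9259
5 20 load 0.9630
6 24 source 0.9753
7 28 load 0.9877
8 32 source 0.9918
9 36 load 0.9959
10 40 source 0.9973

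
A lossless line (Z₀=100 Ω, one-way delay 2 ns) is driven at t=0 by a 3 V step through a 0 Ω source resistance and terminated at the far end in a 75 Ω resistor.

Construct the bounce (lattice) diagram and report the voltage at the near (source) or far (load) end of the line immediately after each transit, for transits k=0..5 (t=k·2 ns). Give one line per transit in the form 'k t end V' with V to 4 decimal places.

Γ_L=-0.142857, Γ_S=-1.000000; launch V₁=3·100/100=3.000000
k=0 src: V=3.0000
k=1 load: inc=3.000000, refl=3.000000·-0.142857=-0.4286; V=0.000000+3.000000+-0.428571=2.5714
k=2 src: inc=-0.428571, refl=-0.428571·-1.000000=0.4286; V=3.000000+-0.428571+0.428571=3.0000
k=3 load: inc=0.428571, refl=0.428571·-0.142857=-0.0612; V=2.571429+0.428571+-0.061224=2.9388
k=4 src: inc=-0.061224, refl=-0.061224·-1.000000=0.0612; V=3.000000+-0.061224+0.061224=3.0000
k=5 load: inc=0.061224, refl=0.061224·-0.142857=-0.0087; V=2.938776+0.061224+-0.008746=2.9913

0 0 source 3.0000
1 2 load 2.5714
2 4 source 3.0000
3 6 load 2.9388
4 8 source 3.0000
5 10 load 2.9913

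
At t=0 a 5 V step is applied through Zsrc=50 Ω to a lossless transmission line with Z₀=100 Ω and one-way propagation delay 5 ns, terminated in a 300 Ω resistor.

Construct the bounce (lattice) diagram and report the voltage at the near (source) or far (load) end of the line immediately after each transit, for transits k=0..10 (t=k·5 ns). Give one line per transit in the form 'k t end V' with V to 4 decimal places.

0 0 source 3.3333
1 5 load 5.0000
2 10 source 4.4444
3 15 load 4.1667
4 20 source 4.2593
5 25 load 4.3056
6 30 source 4.2901
7 35 load 4.2824
8 40 source 4.2850
9 45 load 4.2863
10 50 source 4.2858

Γ_L=0.500000, Γ_S=-0.333333; launch V₁=5·100/150=3.333333
k=0 src: V=3.3333
k=1 load: inc=3.333333, refl=3.333333·0.500000=1.6667; V=0.000000+3.333333+1.666667=5.0000
k=2 src: inc=1.666667, refl=1.666667·-0.333333=-0.5556; V=3.333333+1.666667+-0.555556=4.4444
k=3 load: inc=-0.555556, refl=-0.555556·0.500000=-0.2778; V=5.000000+-0.555556+-0.277778=4.1667
k=4 src: inc=-0.277778, refl=-0.277778·-0.333333=0.0926; V=4.444444+-0.277778+0.092593=4.2593
k=5 load: inc=0.092593, refl=0.092593·0.500000=0.0463; V=4.166667+0.092593+0.046296=4.3056
k=6 src: inc=0.046296, refl=0.046296·-0.333333=-0.0154; V=4.259259+0.046296+-0.015432=4.2901
k=7 load: inc=-0.015432, refl=-0.015432·0.500000=-0.0077; V=4.305556+-0.015432+-0.007716=4.2824
k=8 src: inc=-0.007716, refl=-0.007716·-0.333333=0.0026; V=4.290123+-0.007716+0.002572=4.2850
k=9 load: inc=0.002572, refl=0.002572·0.500000=0.0013; V=4.282407+0.002572+0.001286=4.2863
k=10 src: inc=0.001286, refl=0.001286·-0.333333=-0.0004; V=4.284979+0.001286+-0.000429=4.2858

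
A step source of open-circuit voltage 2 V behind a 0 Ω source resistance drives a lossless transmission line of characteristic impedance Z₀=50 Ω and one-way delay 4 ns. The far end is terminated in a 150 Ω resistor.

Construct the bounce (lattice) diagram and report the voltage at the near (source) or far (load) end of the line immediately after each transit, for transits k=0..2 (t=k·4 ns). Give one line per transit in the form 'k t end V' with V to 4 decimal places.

0 0 source 2.0000
1 4 load 3.0000
2 8 source 2.0000

Γ_L=0.500000, Γ_S=-1.000000; launch V₁=2·50/50=2.000000
k=0 src: V=2.0000
k=1 load: inc=2.000000, refl=2.000000·0.500000=1.0000; V=0.000000+2.000000+1.000000=3.0000
k=2 src: inc=1.000000, refl=1.000000·-1.000000=-1.0000; V=2.000000+1.000000+-1.000000=2.0000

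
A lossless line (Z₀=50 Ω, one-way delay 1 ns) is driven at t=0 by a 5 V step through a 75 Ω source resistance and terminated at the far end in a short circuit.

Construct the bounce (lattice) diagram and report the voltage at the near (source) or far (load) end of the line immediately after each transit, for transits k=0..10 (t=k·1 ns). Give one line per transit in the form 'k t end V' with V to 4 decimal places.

0 0 source 2.0000
1 1 load 0.0000
2 2 source -0.4000
3 3 load 0.0000
4 4 source 0.0800
5 5 load 0.0000
6 6 source -0.0160
7 7 load 0.0000
8 8 source 0.0032
9 9 load 0.0000
10 10 source -0.0006

Γ_L=-1.000000, Γ_S=0.200000; launch V₁=5·50/125=2.000000
k=0 src: V=2.0000
k=1 load: inc=2.000000, refl=2.000000·-1.000000=-2.0000; V=0.000000+2.000000+-2.000000=0.0000
k=2 src: inc=-2.000000, refl=-2.000000·0.200000=-0.4000; V=2.000000+-2.000000+-0.400000=-0.4000
k=3 load: inc=-0.400000, refl=-0.400000·-1.000000=0.4000; V=0.000000+-0.400000+0.400000=0.0000
k=4 src: inc=0.400000, refl=0.400000·0.200000=0.0800; V=-0.400000+0.400000+0.080000=0.0800
k=5 load: inc=0.080000, refl=0.080000·-1.000000=-0.0800; V=0.000000+0.080000+-0.080000=0.0000
k=6 src: inc=-0.080000, refl=-0.080000·0.200000=-0.0160; V=0.080000+-0.080000+-0.016000=-0.0160
k=7 load: inc=-0.016000, refl=-0.016000·-1.000000=0.0160; V=0.000000+-0.016000+0.016000=0.0000
k=8 src: inc=0.016000, refl=0.016000·0.200000=0.0032; V=-0.016000+0.016000+0.003200=0.0032
k=9 load: inc=0.003200, refl=0.003200·-1.000000=-0.0032; V=0.000000+0.003200+-0.003200=0.0000
k=10 src: inc=-0.003200, refl=-0.003200·0.200000=-0.0006; V=0.003200+-0.003200+-0.000640=-0.0006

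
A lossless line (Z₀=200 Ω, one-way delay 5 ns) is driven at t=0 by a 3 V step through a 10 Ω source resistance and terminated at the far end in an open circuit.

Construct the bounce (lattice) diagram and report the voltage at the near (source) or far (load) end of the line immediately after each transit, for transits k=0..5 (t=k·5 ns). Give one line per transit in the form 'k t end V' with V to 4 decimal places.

0 0 source 2.8571
1 5 load 5.7143
2 10 source 3.1293
3 15 load 0.5442
4 20 source 2.8831
5 25 load 5.2219

Γ_L=1.000000, Γ_S=-0.904762; launch V₁=3·200/210=2.857143
k=0 src: V=2.8571
k=1 load: inc=2.857143, refl=2.857143·1.000000=2.8571; V=0.000000+2.857143+2.857143=5.7143
k=2 src: inc=2.857143, refl=2.857143·-0.904762=-2.5850; V=2.857143+2.857143+-2.585034=3.1293
k=3 load: inc=-2.585034, refl=-2.585034·1.000000=-2.5850; V=5.714286+-2.585034+-2.585034=0.5442
k=4 src: inc=-2.585034, refl=-2.585034·-0.904762=2.3388; V=3.129252+-2.585034+2.338840=2.8831
k=5 load: inc=2.338840, refl=2.338840·1.000000=2.3388; V=0.544218+2.338840+2.338840=5.2219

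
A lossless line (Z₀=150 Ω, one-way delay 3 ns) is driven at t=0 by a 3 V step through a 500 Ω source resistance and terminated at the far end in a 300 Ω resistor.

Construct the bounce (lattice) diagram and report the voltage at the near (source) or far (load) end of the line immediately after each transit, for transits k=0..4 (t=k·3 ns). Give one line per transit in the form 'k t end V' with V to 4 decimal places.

0 0 source 0.6923
1 3 load 0.9231
2 6 source 1.0473
3 9 load 1.0888
4 12 source 1.1111

Γ_L=0.333333, Γ_S=0.538462; launch V₁=3·150/650=0.692308
k=0 src: V=0.6923
k=1 load: inc=0.692308, refl=0.692308·0.333333=0.2308; V=0.000000+0.692308+0.230769=0.9231
k=2 src: inc=0.230769, refl=0.230769·0.538462=0.1243; V=0.692308+0.230769+0.124260=1.0473
k=3 load: inc=0.124260, refl=0.124260·0.333333=0.0414; V=0.923077+0.124260+0.041420=1.0888
k=4 src: inc=0.041420, refl=0.041420·0.538462=0.0223; V=1.047337+0.041420+0.022303=1.1111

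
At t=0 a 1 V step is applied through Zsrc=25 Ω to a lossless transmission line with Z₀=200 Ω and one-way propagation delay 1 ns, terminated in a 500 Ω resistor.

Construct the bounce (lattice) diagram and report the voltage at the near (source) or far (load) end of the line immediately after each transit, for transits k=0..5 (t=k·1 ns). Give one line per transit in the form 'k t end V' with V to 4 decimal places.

0 0 source 0.8889
1 1 load 1.2698
2 2 source 0.9735
3 3 load 0.8466
4 4 source 0.9453
5 5 load 0.9877

Γ_L=0.428571, Γ_S=-0.777778; launch V₁=1·200/225=0.888889
k=0 src: V=0.8889
k=1 load: inc=0.888889, refl=0.888889·0.428571=0.3810; V=0.000000+0.888889+0.380952=1.2698
k=2 src: inc=0.380952, refl=0.380952·-0.777778=-0.2963; V=0.888889+0.380952+-0.296296=0.9735
k=3 load: inc=-0.296296, refl=-0.296296·0.428571=-0.1270; V=1.269841+-0.296296+-0.126984=0.8466
k=4 src: inc=-0.126984, refl=-0.126984·-0.777778=0.0988; V=0.973545+-0.126984+0.098765=0.9453
k=5 load: inc=0.098765, refl=0.098765·0.428571=0.0423; V=0.846561+0.098765+0.042328=0.9877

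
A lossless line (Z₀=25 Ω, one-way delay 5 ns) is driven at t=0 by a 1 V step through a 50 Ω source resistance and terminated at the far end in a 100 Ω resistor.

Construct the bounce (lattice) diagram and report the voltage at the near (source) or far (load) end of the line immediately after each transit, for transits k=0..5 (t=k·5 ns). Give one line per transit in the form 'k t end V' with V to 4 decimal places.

Γ_L=0.600000, Γ_S=0.333333; launch V₁=1·25/75=0.333333
k=0 src: V=0.3333
k=1 load: inc=0.333333, refl=0.333333·0.600000=0.2000; V=0.000000+0.333333+0.200000=0.5333
k=2 src: inc=0.200000, refl=0.200000·0.333333=0.0667; V=0.333333+0.200000+0.066667=0.6000
k=3 load: inc=0.066667, refl=0.066667·0.600000=0.0400; V=0.533333+0.066667+0.040000=0.6400
k=4 src: inc=0.040000, refl=0.040000·0.333333=0.0133; V=0.600000+0.040000+0.013333=0.6533
k=5 load: inc=0.013333, refl=0.013333·0.600000=0.0080; V=0.640000+0.013333+0.008000=0.6613

0 0 source 0.3333
1 5 load 0.5333
2 10 source 0.6000
3 15 load 0.6400
4 20 source 0.6533
5 25 load 0.6613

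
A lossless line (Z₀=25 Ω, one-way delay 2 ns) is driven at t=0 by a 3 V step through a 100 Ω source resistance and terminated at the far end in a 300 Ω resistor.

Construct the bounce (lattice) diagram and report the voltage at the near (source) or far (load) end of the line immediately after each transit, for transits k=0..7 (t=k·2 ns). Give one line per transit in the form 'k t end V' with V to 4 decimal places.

0 0 source 0.6000
1 2 load 1.1077
2 4 source 1.4123
3 6 load 1.6701
4 8 source 1.8247
5 10 load 1.9556
6 12 source 2.0341
7 14 load 2.1005

Γ_L=0.846154, Γ_S=0.600000; launch V₁=3·25/125=0.600000
k=0 src: V=0.6000
k=1 load: inc=0.600000, refl=0.600000·0.846154=0.5077; V=0.000000+0.600000+0.507692=1.1077
k=2 src: inc=0.507692, refl=0.507692·0.600000=0.3046; V=0.600000+0.507692+0.304615=1.4123
k=3 load: inc=0.304615, refl=0.304615·0.846154=0.2578; V=1.107692+0.304615+0.257751=1.6701
k=4 src: inc=0.257751, refl=0.257751·0.600000=0.1547; V=1.412308+0.257751+0.154651=1.8247
k=5 load: inc=0.154651, refl=0.154651·0.846154=0.1309; V=1.670059+0.154651+0.130858=1.9556
k=6 src: inc=0.130858, refl=0.130858·0.600000=0.0785; V=1.824710+0.130858+0.078515=2.0341
k=7 load: inc=0.078515, refl=0.078515·0.846154=0.0664; V=1.955569+0.078515+0.066436=2.1005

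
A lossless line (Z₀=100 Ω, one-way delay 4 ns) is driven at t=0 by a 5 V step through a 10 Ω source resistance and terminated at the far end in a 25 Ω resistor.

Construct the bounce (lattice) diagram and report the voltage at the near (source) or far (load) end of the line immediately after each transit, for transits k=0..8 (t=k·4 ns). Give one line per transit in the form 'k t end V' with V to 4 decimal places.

Γ_L=-0.600000, Γ_S=-0.818182; launch V₁=5·100/110=4.545455
k=0 src: V=4.5455
k=1 load: inc=4.545455, refl=4.545455·-0.600000=-2.7273; V=0.000000+4.545455+-2.727273=1.8182
k=2 src: inc=-2.727273, refl=-2.727273·-0.818182=2.2314; V=4.545455+-2.727273+2.231405=4.0496
k=3 load: inc=2.231405, refl=2.231405·-0.600000=-1.3388; V=1.818182+2.231405+-1.338843=2.7107
k=4 src: inc=-1.338843, refl=-1.338843·-0.818182=1.0954; V=4.049587+-1.338843+1.095417=3.8062
k=5 load: inc=1.095417, refl=1.095417·-0.600000=-0.6573; V=2.710744+1.095417+-0.657250=3.1489
k=6 src: inc=-0.657250, refl=-0.657250·-0.818182=0.5378; V=3.806161+-0.657250+0.537750=3.6867
k=7 load: inc=0.537750, refl=0.537750·-0.600000=-0.3227; V=3.148911+0.537750+-0.322650=3.3640
k=8 src: inc=-0.322650, refl=-0.322650·-0.818182=0.2640; V=3.686661+-0.322650+0.263986=3.6280

0 0 source 4.5455
1 4 load 1.8182
2 8 source 4.0496
3 12 load 2.7107
4 16 source 3.8062
5 20 load 3.1489
6 24 source 3.6867
7 28 load 3.3640
8 32 source 3.6280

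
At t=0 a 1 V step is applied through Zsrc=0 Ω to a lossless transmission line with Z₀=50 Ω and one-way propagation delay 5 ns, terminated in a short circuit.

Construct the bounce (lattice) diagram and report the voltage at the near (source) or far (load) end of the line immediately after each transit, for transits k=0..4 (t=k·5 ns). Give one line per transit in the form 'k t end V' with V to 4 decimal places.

0 0 source 1.0000
1 5 load 0.0000
2 10 source 1.0000
3 15 load 0.0000
4 20 source 1.0000

Γ_L=-1.000000, Γ_S=-1.000000; launch V₁=1·50/50=1.000000
k=0 src: V=1.0000
k=1 load: inc=1.000000, refl=1.000000·-1.000000=-1.0000; V=0.000000+1.000000+-1.000000=0.0000
k=2 src: inc=-1.000000, refl=-1.000000·-1.000000=1.0000; V=1.000000+-1.000000+1.000000=1.0000
k=3 load: inc=1.000000, refl=1.000000·-1.000000=-1.0000; V=0.000000+1.000000+-1.000000=0.0000
k=4 src: inc=-1.000000, refl=-1.000000·-1.000000=1.0000; V=1.000000+-1.000000+1.000000=1.0000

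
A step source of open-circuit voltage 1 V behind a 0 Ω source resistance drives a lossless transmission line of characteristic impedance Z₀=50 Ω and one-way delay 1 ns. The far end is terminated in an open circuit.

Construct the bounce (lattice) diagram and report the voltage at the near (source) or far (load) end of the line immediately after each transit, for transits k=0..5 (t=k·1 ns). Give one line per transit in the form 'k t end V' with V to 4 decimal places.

Γ_L=1.000000, Γ_S=-1.000000; launch V₁=1·50/50=1.000000
k=0 src: V=1.0000
k=1 load: inc=1.000000, refl=1.000000·1.000000=1.0000; V=0.000000+1.000000+1.000000=2.0000
k=2 src: inc=1.000000, refl=1.000000·-1.000000=-1.0000; V=1.000000+1.000000+-1.000000=1.0000
k=3 load: inc=-1.000000, refl=-1.000000·1.000000=-1.0000; V=2.000000+-1.000000+-1.000000=0.0000
k=4 src: inc=-1.000000, refl=-1.000000·-1.000000=1.0000; V=1.000000+-1.000000+1.000000=1.0000
k=5 load: inc=1.000000, refl=1.000000·1.000000=1.0000; V=0.000000+1.000000+1.000000=2.0000

0 0 source 1.0000
1 1 load 2.0000
2 2 source 1.0000
3 3 load 0.0000
4 4 source 1.0000
5 5 load 2.0000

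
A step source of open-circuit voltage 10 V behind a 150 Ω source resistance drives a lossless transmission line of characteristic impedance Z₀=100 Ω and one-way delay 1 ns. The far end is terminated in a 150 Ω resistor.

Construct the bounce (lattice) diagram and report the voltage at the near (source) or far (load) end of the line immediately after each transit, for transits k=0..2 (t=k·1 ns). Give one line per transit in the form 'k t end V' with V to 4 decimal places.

0 0 source 4.0000
1 1 load 4.8000
2 2 source 4.9600

Γ_L=0.200000, Γ_S=0.200000; launch V₁=10·100/250=4.000000
k=0 src: V=4.0000
k=1 load: inc=4.000000, refl=4.000000·0.200000=0.8000; V=0.000000+4.000000+0.800000=4.8000
k=2 src: inc=0.800000, refl=0.800000·0.200000=0.1600; V=4.000000+0.800000+0.160000=4.9600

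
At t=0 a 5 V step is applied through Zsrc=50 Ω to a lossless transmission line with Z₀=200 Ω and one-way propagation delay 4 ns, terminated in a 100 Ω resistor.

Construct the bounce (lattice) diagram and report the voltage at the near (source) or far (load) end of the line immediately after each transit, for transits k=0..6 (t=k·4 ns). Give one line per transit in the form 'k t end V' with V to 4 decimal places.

Γ_L=-0.333333, Γ_S=-0.600000; launch V₁=5·200/250=4.000000
k=0 src: V=4.0000
k=1 load: inc=4.000000, refl=4.000000·-0.333333=-1.3333; V=0.000000+4.000000+-1.333333=2.6667
k=2 src: inc=-1.333333, refl=-1.333333·-0.600000=0.8000; V=4.000000+-1.333333+0.800000=3.4667
k=3 load: inc=0.800000, refl=0.800000·-0.333333=-0.2667; V=2.666667+0.800000+-0.266667=3.2000
k=4 src: inc=-0.266667, refl=-0.266667·-0.600000=0.1600; V=3.466667+-0.266667+0.160000=3.3600
k=5 load: inc=0.160000, refl=0.160000·-0.333333=-0.0533; V=3.200000+0.160000+-0.053333=3.3067
k=6 src: inc=-0.053333, refl=-0.053333·-0.600000=0.0320; V=3.360000+-0.053333+0.032000=3.3387

0 0 source 4.0000
1 4 load 2.6667
2 8 source 3.4667
3 12 load 3.2000
4 16 source 3.3600
5 20 load 3.3067
6 24 source 3.3387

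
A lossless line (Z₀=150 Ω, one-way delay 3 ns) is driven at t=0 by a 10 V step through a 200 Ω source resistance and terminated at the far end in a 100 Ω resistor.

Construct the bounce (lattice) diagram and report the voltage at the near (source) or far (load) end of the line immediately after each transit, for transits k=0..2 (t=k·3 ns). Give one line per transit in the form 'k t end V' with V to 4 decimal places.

Γ_L=-0.200000, Γ_S=0.142857; launch V₁=10·150/350=4.285714
k=0 src: V=4.2857
k=1 load: inc=4.285714, refl=4.285714·-0.200000=-0.8571; V=0.000000+4.285714+-0.857143=3.4286
k=2 src: inc=-0.857143, refl=-0.857143·0.142857=-0.1224; V=4.285714+-0.857143+-0.122449=3.3061

0 0 source 4.2857
1 3 load 3.4286
2 6 source 3.3061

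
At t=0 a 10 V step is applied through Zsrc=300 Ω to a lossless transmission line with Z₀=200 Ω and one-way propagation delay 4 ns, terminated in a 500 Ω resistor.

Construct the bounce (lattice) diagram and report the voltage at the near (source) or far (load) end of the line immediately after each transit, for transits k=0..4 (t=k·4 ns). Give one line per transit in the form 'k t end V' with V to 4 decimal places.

Γ_L=0.428571, Γ_S=0.200000; launch V₁=10·200/500=4.000000
k=0 src: V=4.0000
k=1 load: inc=4.000000, refl=4.000000·0.428571=1.7143; V=0.000000+4.000000+1.714286=5.7143
k=2 src: inc=1.714286, refl=1.714286·0.200000=0.3429; V=4.000000+1.714286+0.342857=6.0571
k=3 load: inc=0.342857, refl=0.342857·0.428571=0.1469; V=5.714286+0.342857+0.146939=6.2041
k=4 src: inc=0.146939, refl=0.146939·0.200000=0.0294; V=6.057143+0.146939+0.029388=6.2335

0 0 source 4.0000
1 4 load 5.7143
2 8 source 6.0571
3 12 load 6.2041
4 16 source 6.2335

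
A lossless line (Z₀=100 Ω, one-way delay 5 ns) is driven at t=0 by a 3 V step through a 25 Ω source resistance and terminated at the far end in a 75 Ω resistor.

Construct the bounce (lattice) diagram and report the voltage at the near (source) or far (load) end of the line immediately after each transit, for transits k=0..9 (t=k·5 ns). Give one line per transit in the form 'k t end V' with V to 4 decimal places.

0 0 source 2.4000
1 5 load 2.0571
2 10 source 2.2629
3 15 load 2.2335
4 20 source 2.2511
5 25 load 2.2486
6 30 source 2.2501
7 35 load 2.2499
8 40 source 2.2500
9 45 load 2.2500

Γ_L=-0.142857, Γ_S=-0.600000; launch V₁=3·100/125=2.400000
k=0 src: V=2.4000
k=1 load: inc=2.400000, refl=2.400000·-0.142857=-0.3429; V=0.000000+2.400000+-0.342857=2.0571
k=2 src: inc=-0.342857, refl=-0.342857·-0.600000=0.2057; V=2.400000+-0.342857+0.205714=2.2629
k=3 load: inc=0.205714, refl=0.205714·-0.142857=-0.0294; V=2.057143+0.205714+-0.029388=2.2335
k=4 src: inc=-0.029388, refl=-0.029388·-0.600000=0.0176; V=2.262857+-0.029388+0.017633=2.2511
k=5 load: inc=0.017633, refl=0.017633·-0.142857=-0.0025; V=2.233469+0.017633+-0.002519=2.2486
k=6 src: inc=-0.002519, refl=-0.002519·-0.600000=0.0015; V=2.251102+-0.002519+0.001511=2.2501
k=7 load: inc=0.001511, refl=0.001511·-0.142857=-0.0002; V=2.248583+0.001511+-0.000216=2.2499
k=8 src: inc=-0.000216, refl=-0.000216·-0.600000=0.0001; V=2.250094+-0.000216+0.000130=2.2500
k=9 load: inc=0.000130, refl=0.000130·-0.142857=-0.0000; V=2.249879+0.000130+-0.000019=2.2500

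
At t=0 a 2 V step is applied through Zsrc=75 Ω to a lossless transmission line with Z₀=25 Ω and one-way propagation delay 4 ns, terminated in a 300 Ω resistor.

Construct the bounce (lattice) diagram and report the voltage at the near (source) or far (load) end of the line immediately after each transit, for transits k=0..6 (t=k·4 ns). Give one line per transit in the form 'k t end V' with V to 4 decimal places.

0 0 source 0.5000
1 4 load 0.9231
2 8 source 1.1346
3 12 load 1.3136
4 16 source 1.4031
5 20 load 1.4788
6 24 source 1.5167

Γ_L=0.846154, Γ_S=0.500000; launch V₁=2·25/100=0.500000
k=0 src: V=0.5000
k=1 load: inc=0.500000, refl=0.500000·0.846154=0.4231; V=0.000000+0.500000+0.423077=0.9231
k=2 src: inc=0.423077, refl=0.423077·0.500000=0.2115; V=0.500000+0.423077+0.211538=1.1346
k=3 load: inc=0.211538, refl=0.211538·0.846154=0.1790; V=0.923077+0.211538+0.178994=1.3136
k=4 src: inc=0.178994, refl=0.178994·0.500000=0.0895; V=1.134615+0.178994+0.089497=1.4031
k=5 load: inc=0.089497, refl=0.089497·0.846154=0.0757; V=1.313609+0.089497+0.075728=1.4788
k=6 src: inc=0.075728, refl=0.075728·0.500000=0.0379; V=1.403107+0.075728+0.037864=1.5167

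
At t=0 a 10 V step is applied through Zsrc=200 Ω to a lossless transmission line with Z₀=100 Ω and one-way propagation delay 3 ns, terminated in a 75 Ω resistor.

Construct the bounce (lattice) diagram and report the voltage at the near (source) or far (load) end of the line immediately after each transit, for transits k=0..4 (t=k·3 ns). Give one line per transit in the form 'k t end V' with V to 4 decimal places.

0 0 source 3.3333
1 3 load 2.8571
2 6 source 2.6984
3 9 load 2.7211
4 12 source 2.7286

Γ_L=-0.142857, Γ_S=0.333333; launch V₁=10·100/300=3.333333
k=0 src: V=3.3333
k=1 load: inc=3.333333, refl=3.333333·-0.142857=-0.4762; V=0.000000+3.333333+-0.476190=2.8571
k=2 src: inc=-0.476190, refl=-0.476190·0.333333=-0.1587; V=3.333333+-0.476190+-0.158730=2.6984
k=3 load: inc=-0.158730, refl=-0.158730·-0.142857=0.0227; V=2.857143+-0.158730+0.022676=2.7211
k=4 src: inc=0.022676, refl=0.022676·0.333333=0.0076; V=2.698413+0.022676+0.007559=2.7286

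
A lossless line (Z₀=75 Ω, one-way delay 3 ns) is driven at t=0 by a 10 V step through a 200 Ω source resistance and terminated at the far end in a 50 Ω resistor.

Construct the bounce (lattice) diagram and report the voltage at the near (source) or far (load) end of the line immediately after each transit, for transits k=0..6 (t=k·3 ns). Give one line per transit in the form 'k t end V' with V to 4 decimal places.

Γ_L=-0.200000, Γ_S=0.454545; launch V₁=10·75/275=2.727273
k=0 src: V=2.7273
k=1 load: inc=2.727273, refl=2.727273·-0.200000=-0.5455; V=0.000000+2.727273+-0.545455=2.1818
k=2 src: inc=-0.545455, refl=-0.545455·0.454545=-0.2479; V=2.727273+-0.545455+-0.247934=1.9339
k=3 load: inc=-0.247934, refl=-0.247934·-0.200000=0.0496; V=2.181818+-0.247934+0.049587=1.9835
k=4 src: inc=0.049587, refl=0.049587·0.454545=0.0225; V=1.933884+0.049587+0.022539=2.0060
k=5 load: inc=0.022539, refl=0.022539·-0.200000=-0.0045; V=1.983471+0.022539+-0.004508=2.0015
k=6 src: inc=-0.004508, refl=-0.004508·0.454545=-0.0020; V=2.006011+-0.004508+-0.002049=1.9995

0 0 source 2.7273
1 3 load 2.1818
2 6 source 1.9339
3 9 load 1.9835
4 12 source 2.0060
5 15 load 2.0015
6 18 source 1.9995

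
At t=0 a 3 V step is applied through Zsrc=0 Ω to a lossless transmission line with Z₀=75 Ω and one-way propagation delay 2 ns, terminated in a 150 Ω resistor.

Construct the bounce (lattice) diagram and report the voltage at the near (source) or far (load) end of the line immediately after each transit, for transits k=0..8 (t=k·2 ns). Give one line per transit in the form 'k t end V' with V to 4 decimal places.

0 0 source 3.0000
1 2 load 4.0000
2 4 source 3.0000
3 6 load 2.6667
4 8 source 3.0000
5 10 load 3.1111
6 12 source 3.0000
7 14 load 2.9630
8 16 source 3.0000

Γ_L=0.333333, Γ_S=-1.000000; launch V₁=3·75/75=3.000000
k=0 src: V=3.0000
k=1 load: inc=3.000000, refl=3.000000·0.333333=1.0000; V=0.000000+3.000000+1.000000=4.0000
k=2 src: inc=1.000000, refl=1.000000·-1.000000=-1.0000; V=3.000000+1.000000+-1.000000=3.0000
k=3 load: inc=-1.000000, refl=-1.000000·0.333333=-0.3333; V=4.000000+-1.000000+-0.333333=2.6667
k=4 src: inc=-0.333333, refl=-0.333333·-1.000000=0.3333; V=3.000000+-0.333333+0.333333=3.0000
k=5 load: inc=0.333333, refl=0.333333·0.333333=0.1111; V=2.666667+0.333333+0.111111=3.1111
k=6 src: inc=0.111111, refl=0.111111·-1.000000=-0.1111; V=3.000000+0.111111+-0.111111=3.0000
k=7 load: inc=-0.111111, refl=-0.111111·0.333333=-0.0370; V=3.111111+-0.111111+-0.037037=2.9630
k=8 src: inc=-0.037037, refl=-0.037037·-1.000000=0.0370; V=3.000000+-0.037037+0.037037=3.0000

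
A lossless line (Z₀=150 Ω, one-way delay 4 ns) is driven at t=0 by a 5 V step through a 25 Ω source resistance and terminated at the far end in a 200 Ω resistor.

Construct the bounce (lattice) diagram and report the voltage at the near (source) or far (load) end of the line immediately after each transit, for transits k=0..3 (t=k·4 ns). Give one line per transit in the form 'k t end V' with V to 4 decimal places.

0 0 source 4.2857
1 4 load 4.8980
2 8 source 4.4606
3 12 load 4.3982

Γ_L=0.142857, Γ_S=-0.714286; launch V₁=5·150/175=4.285714
k=0 src: V=4.2857
k=1 load: inc=4.285714, refl=4.285714·0.142857=0.6122; V=0.000000+4.285714+0.612245=4.8980
k=2 src: inc=0.612245, refl=0.612245·-0.714286=-0.4373; V=4.285714+0.612245+-0.437318=4.4606
k=3 load: inc=-0.437318, refl=-0.437318·0.142857=-0.0625; V=4.897959+-0.437318+-0.062474=4.3982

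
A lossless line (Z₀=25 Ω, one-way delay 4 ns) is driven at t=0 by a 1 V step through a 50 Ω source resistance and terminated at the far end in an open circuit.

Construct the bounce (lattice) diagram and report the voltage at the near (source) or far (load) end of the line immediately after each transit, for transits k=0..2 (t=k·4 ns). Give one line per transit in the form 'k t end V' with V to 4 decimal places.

Γ_L=1.000000, Γ_S=0.333333; launch V₁=1·25/75=0.333333
k=0 src: V=0.3333
k=1 load: inc=0.333333, refl=0.333333·1.000000=0.3333; V=0.000000+0.333333+0.333333=0.6667
k=2 src: inc=0.333333, refl=0.333333·0.333333=0.1111; V=0.333333+0.333333+0.111111=0.7778

0 0 source 0.3333
1 4 load 0.6667
2 8 source 0.7778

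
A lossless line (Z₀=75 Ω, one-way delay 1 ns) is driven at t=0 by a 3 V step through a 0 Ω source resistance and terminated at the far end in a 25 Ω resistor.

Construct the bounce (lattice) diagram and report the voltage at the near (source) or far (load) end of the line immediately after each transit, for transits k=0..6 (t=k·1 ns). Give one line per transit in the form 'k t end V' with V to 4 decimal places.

Γ_L=-0.500000, Γ_S=-1.000000; launch V₁=3·75/75=3.000000
k=0 src: V=3.0000
k=1 load: inc=3.000000, refl=3.000000·-0.500000=-1.5000; V=0.000000+3.000000+-1.500000=1.5000
k=2 src: inc=-1.500000, refl=-1.500000·-1.000000=1.5000; V=3.000000+-1.500000+1.500000=3.0000
k=3 load: inc=1.500000, refl=1.500000·-0.500000=-0.7500; V=1.500000+1.500000+-0.750000=2.2500
k=4 src: inc=-0.750000, refl=-0.750000·-1.000000=0.7500; V=3.000000+-0.750000+0.750000=3.0000
k=5 load: inc=0.750000, refl=0.750000·-0.500000=-0.3750; V=2.250000+0.750000+-0.375000=2.6250
k=6 src: inc=-0.375000, refl=-0.375000·-1.000000=0.3750; V=3.000000+-0.375000+0.375000=3.0000

0 0 source 3.0000
1 1 load 1.5000
2 2 source 3.0000
3 3 load 2.2500
4 4 source 3.0000
5 5 load 2.6250
6 6 source 3.0000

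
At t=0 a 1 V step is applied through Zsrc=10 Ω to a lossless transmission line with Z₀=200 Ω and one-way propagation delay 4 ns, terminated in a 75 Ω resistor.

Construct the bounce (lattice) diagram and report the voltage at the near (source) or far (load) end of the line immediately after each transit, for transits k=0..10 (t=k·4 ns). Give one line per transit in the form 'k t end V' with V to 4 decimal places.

Γ_L=-0.454545, Γ_S=-0.904762; launch V₁=1·200/210=0.952381
k=0 src: V=0.9524
k=1 load: inc=0.952381, refl=0.952381·-0.454545=-0.4329; V=0.000000+0.952381+-0.432900=0.5195
k=2 src: inc=-0.432900, refl=-0.432900·-0.904762=0.3917; V=0.952381+-0.432900+0.391672=0.9112
k=3 load: inc=0.391672, refl=0.391672·-0.454545=-0.1780; V=0.519481+0.391672+-0.178033=0.7331
k=4 src: inc=-0.178033, refl=-0.178033·-0.904762=0.1611; V=0.911152+-0.178033+0.161077=0.8942
k=5 load: inc=0.161077, refl=0.161077·-0.454545=-0.0732; V=0.733120+0.161077+-0.073217=0.8210
k=6 src: inc=-0.073217, refl=-0.073217·-0.904762=0.0662; V=0.894197+-0.073217+0.066244=0.8872
k=7 load: inc=0.066244, refl=0.066244·-0.454545=-0.0301; V=0.820980+0.066244+-0.030111=0.8571
k=8 src: inc=-0.030111, refl=-0.030111·-0.904762=0.0272; V=0.887224+-0.030111+0.027243=0.8844
k=9 load: inc=0.027243, refl=0.027243·-0.454545=-0.0124; V=0.857113+0.027243+-0.012383=0.8720
k=10 src: inc=-0.012383, refl=-0.012383·-0.904762=0.0112; V=0.884356+-0.012383+0.011204=0.8832

0 0 source 0.9524
1 4 load 0.5195
2 8 source 0.9112
3 12 load 0.7331
4 16 source 0.8942
5 20 load 0.8210
6 24 source 0.8872
7 28 load 0.8571
8 32 source 0.8844
9 36 load 0.8720
10 40 source 0.8832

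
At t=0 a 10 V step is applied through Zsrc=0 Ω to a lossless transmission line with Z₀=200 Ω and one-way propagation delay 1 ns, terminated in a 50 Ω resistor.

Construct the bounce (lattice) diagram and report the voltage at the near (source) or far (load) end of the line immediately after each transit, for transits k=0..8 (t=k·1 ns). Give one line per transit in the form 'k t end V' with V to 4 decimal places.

0 0 source 10.0000
1 1 load 4.0000
2 2 source 10.0000
3 3 load 6.4000
4 4 source 10.0000
5 5 load 7.8400
6 6 source 10.0000
7 7 load 8.7040
8 8 source 10.0000

Γ_L=-0.600000, Γ_S=-1.000000; launch V₁=10·200/200=10.000000
k=0 src: V=10.0000
k=1 load: inc=10.000000, refl=10.000000·-0.600000=-6.0000; V=0.000000+10.000000+-6.000000=4.0000
k=2 src: inc=-6.000000, refl=-6.000000·-1.000000=6.0000; V=10.000000+-6.000000+6.000000=10.0000
k=3 load: inc=6.000000, refl=6.000000·-0.600000=-3.6000; V=4.000000+6.000000+-3.600000=6.4000
k=4 src: inc=-3.600000, refl=-3.600000·-1.000000=3.6000; V=10.000000+-3.600000+3.600000=10.0000
k=5 load: inc=3.600000, refl=3.600000·-0.600000=-2.1600; V=6.400000+3.600000+-2.160000=7.8400
k=6 src: inc=-2.160000, refl=-2.160000·-1.000000=2.1600; V=10.000000+-2.160000+2.160000=10.0000
k=7 load: inc=2.160000, refl=2.160000·-0.600000=-1.2960; V=7.840000+2.160000+-1.296000=8.7040
k=8 src: inc=-1.296000, refl=-1.296000·-1.000000=1.2960; V=10.000000+-1.296000+1.296000=10.0000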